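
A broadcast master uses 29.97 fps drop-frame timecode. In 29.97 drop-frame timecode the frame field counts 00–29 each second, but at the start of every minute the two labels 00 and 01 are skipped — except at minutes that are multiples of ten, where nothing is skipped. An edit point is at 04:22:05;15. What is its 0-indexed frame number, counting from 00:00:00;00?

471293

Complete 10-minute blocks: 26, each 17982 frames → 467532.
Remaining 2 whole minutes in the current block: 1800 + 1 × 1798 = 3598 frames.
Within the current minute: 5 × 30 + 15 − 2 = 163 (labels ;00/;01 skipped at this minute). Total = 467532 + 3598 + 163 = 471293.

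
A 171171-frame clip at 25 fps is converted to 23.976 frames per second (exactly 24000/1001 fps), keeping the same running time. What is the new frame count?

Target frames = source frames × (target rate / source rate) = 171171 × (24000/1001)/(25) = 171171 × 960/1001 = 164160.

164160 frames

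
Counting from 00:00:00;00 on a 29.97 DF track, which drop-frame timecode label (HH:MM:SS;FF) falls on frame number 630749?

05:50:45;29

Each 10-minute DF block holds 10 × 60 × 30 − 9 × 2 = 17982 frames. 630749 ÷ 17982 → 35 full blocks, remainder 1379.
Within the partial block the first minute is 1800 frames and each further minute 1798, so 0 further minute boundaries passed. Total skipped labels = 18 × 35 + 2 × 0 = 630.
Non-drop label index = 630749 + 630 = 631379; at 30 labels/s that is 05:50:45:29, i.e. DF 05:50:45;29.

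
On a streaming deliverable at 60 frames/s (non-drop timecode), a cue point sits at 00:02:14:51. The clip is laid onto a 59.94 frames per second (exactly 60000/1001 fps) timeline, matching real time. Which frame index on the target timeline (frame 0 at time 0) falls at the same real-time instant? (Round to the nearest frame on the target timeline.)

frame 8083

Source frame index: (0×3600 + 2×60 + 14) × 60 + 51 = 8091.
Real time: 8091 / (60) = 2697/20 s.
Target frame: (2697/20) × (60000/1001) = 8091000/1001 ≈ 8082.917 → 8083.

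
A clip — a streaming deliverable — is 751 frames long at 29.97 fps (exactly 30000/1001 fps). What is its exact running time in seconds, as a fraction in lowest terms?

751751/30000 seconds

Running time = 751 ÷ (30000/1001) = 751 × 1001/30000 = 751751/30000 s.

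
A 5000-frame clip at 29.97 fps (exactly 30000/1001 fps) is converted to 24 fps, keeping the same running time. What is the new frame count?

Target frames = source frames × (target rate / source rate) = 5000 × (24)/(30000/1001) = 5000 × 1001/1250 = 4004.

4004 frames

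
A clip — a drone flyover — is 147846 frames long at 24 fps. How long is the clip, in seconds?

Running time = 147846 / (24) = 6160.25 s.

6160.25 seconds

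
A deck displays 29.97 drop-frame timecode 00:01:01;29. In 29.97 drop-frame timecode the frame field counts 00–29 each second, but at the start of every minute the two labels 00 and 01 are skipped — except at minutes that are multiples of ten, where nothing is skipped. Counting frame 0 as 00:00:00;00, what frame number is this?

As if non-drop at 30 labels/s: (0 × 3600 + 1 × 60 + 1) × 30 + 29 = 1859.
Minute boundaries passed: 1; those not divisible by 10: 1 − 0 = 1; dropped labels = 2 × 1 = 2.
Actual frame index = 1859 − 2 = 1857.

1857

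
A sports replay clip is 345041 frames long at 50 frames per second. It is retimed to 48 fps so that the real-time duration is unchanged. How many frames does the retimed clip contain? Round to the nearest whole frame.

Frames at target rate = 345041 × (48) / (50) = 8280984/25 ≈ 331239.360.
Nearest whole frame: 331239.

331239 frames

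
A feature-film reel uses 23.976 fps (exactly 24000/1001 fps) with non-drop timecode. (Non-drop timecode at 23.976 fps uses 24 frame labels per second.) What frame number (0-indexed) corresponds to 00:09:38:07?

Total seconds to the label: (0 × 3600 + 9 × 60 + 38) = 578.
Frame index = 578 × 24 + 7 = 13879.

frame 13879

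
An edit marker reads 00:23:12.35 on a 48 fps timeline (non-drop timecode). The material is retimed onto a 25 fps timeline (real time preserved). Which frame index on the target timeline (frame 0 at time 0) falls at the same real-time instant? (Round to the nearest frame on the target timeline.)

Source frame index: (0×3600 + 23×60 + 12) × 48 + 35 = 66851.
Real time: 66851 / (48) = 66851/48 s.
Target frame: (66851/48) × (25) = 1671275/48 ≈ 34818.229 → 34818.

frame 34818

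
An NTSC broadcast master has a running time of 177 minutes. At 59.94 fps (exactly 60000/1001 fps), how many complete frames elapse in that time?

177 min = 10620 s.
Frames = 10620 × 60000/1001 = 637200000/1001 ≈ 636563.4366.
Complete frames: 636563.

636563 frames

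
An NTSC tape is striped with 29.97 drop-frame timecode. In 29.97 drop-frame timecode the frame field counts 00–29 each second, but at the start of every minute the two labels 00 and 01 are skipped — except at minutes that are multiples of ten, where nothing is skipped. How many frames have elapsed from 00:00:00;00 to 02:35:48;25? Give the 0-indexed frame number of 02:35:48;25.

As if non-drop at 30 labels/s: (2 × 3600 + 35 × 60 + 48) × 30 + 25 = 280465.
Minute boundaries passed: 155; those not divisible by 10: 155 − 15 = 140; dropped labels = 2 × 140 = 280.
Actual frame index = 280465 − 280 = 280185.

280185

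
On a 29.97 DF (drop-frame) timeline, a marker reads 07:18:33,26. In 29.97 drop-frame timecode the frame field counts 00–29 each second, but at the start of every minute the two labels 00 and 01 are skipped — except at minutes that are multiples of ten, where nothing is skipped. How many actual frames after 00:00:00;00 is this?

Complete 10-minute blocks: 43, each 17982 frames → 773226.
Remaining 8 whole minutes in the current block: 1800 + 7 × 1798 = 14386 frames.
Within the current minute: 33 × 30 + 26 − 2 = 1014 (labels ;00/;01 skipped at this minute). Total = 773226 + 14386 + 1014 = 788626.

788626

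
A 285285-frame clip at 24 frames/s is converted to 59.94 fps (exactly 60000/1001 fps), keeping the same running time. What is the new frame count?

Target frames = source frames × (target rate / source rate) = 285285 × (60000/1001)/(24) = 285285 × 2500/1001 = 712500.

712500 frames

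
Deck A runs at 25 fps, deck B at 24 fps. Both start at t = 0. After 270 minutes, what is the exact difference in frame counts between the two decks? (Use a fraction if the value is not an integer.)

270 min = 16200 s.
A emits 25 × 16200 = 405000 frames; B emits 24 × 16200 = 388800.
Difference = 16200 frames; B is behind A.

16200 frames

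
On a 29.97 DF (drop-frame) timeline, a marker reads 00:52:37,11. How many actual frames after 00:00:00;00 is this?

94627

As if non-drop at 30 labels/s: (0 × 3600 + 52 × 60 + 37) × 30 + 11 = 94721.
Minute boundaries passed: 52; those not divisible by 10: 52 − 5 = 47; dropped labels = 2 × 47 = 94.
Actual frame index = 94721 − 94 = 94627.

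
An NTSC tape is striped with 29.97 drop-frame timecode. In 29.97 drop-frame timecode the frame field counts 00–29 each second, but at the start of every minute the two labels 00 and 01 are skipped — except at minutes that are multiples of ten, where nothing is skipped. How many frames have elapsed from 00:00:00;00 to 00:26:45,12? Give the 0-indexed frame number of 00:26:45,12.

Complete 10-minute blocks: 2, each 17982 frames → 35964.
Remaining 6 whole minutes in the current block: 1800 + 5 × 1798 = 10790 frames.
Within the current minute: 45 × 30 + 12 − 2 = 1360 (labels ;00/;01 skipped at this minute). Total = 35964 + 10790 + 1360 = 48114.

48114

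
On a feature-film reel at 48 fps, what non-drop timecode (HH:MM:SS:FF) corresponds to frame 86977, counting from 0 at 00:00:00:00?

00:30:12:01

86977 ÷ 48 = 1812 full seconds, remainder 1 frame.
1812 s = 0 h 30 min 12 s.
Timecode: 00:30:12:01.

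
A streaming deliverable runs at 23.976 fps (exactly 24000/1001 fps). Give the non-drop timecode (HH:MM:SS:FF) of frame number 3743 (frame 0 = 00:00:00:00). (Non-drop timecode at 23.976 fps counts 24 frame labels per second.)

00:02:35:23

3743 ÷ 24 = 155 full seconds, remainder 23 frames.
155 s = 0 h 2 min 35 s.
Timecode: 00:02:35:23.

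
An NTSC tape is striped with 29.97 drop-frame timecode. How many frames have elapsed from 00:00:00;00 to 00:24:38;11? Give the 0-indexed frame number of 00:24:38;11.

Complete 10-minute blocks: 2, each 17982 frames → 35964.
Remaining 4 whole minutes in the current block: 1800 + 3 × 1798 = 7194 frames.
Within the current minute: 38 × 30 + 11 − 2 = 1149 (labels ;00/;01 skipped at this minute). Total = 35964 + 7194 + 1149 = 44307.

44307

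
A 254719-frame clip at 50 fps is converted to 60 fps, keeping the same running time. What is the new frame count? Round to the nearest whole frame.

305663 frames

Frames at target rate = 254719 × (60) / (50) = 1528314/5 ≈ 305662.800.
Nearest whole frame: 305663.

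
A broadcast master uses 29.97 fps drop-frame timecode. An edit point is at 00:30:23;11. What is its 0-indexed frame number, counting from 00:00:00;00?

54647

Complete 10-minute blocks: 3, each 17982 frames → 53946.
Remaining 0 whole minutes in the current block: 0 frames.
Within the current minute: 23 × 30 + 11 = 701. Total = 53946 + 0 + 701 = 54647.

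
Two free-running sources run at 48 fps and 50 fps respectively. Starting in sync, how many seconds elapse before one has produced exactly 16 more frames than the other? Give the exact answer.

The gap grows by |50 − 48| = 2 frames per second.
Time for a 16-frame gap: 16 ÷ (2) = 8 s.

8 seconds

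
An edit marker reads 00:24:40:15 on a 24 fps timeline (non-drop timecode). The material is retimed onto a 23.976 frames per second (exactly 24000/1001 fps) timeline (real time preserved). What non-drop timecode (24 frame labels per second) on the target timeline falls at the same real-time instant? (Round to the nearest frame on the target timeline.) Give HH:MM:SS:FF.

Source frame index: (0×3600 + 24×60 + 40) × 24 + 15 = 35535.
Real time: 35535 / (24) = 11845/8 s.
Target frame: (11845/8) × (24000/1001) = 35535000/1001 ≈ 35499.500 → 35500.
At 24 labels/s: frame 35500 → 00:24:39:04.

00:24:39:04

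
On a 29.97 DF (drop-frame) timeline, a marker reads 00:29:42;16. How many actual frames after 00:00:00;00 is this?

53422

Complete 10-minute blocks: 2, each 17982 frames → 35964.
Remaining 9 whole minutes in the current block: 1800 + 8 × 1798 = 16184 frames.
Within the current minute: 42 × 30 + 16 − 2 = 1274 (labels ;00/;01 skipped at this minute). Total = 35964 + 16184 + 1274 = 53422.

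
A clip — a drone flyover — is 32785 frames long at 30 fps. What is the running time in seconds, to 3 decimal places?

Running time = 32785 × 1/30 = 6557/6 s ≈ 1092.833 s.

1092.833 seconds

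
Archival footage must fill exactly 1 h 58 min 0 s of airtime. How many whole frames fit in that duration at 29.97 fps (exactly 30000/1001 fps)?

1 h 58 min 0 s = 7080 s.
Frames = 7080 × 30000/1001 = 212400000/1001 ≈ 212187.8122.
Complete frames: 212187.

212187 frames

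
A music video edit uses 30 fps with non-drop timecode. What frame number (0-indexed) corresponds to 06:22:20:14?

Total seconds to the label: (6 × 3600 + 22 × 60 + 20) = 22940.
Frame index = 22940 × 30 + 14 = 688214.

688214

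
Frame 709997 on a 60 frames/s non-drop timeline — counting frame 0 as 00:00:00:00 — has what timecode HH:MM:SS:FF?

03:17:13:17

709997 ÷ 60 = 11833 full seconds, remainder 17 frames.
11833 s = 3 h 17 min 13 s.
Timecode: 03:17:13:17.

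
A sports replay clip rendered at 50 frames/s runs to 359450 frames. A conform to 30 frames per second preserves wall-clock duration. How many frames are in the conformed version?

215670 frames

Frames at target rate = 359450 × (30) / (50) = 215670.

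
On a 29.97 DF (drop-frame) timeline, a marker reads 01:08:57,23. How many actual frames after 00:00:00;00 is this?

Complete 10-minute blocks: 6, each 17982 frames → 107892.
Remaining 8 whole minutes in the current block: 1800 + 7 × 1798 = 14386 frames.
Within the current minute: 57 × 30 + 23 − 2 = 1731 (labels ;00/;01 skipped at this minute). Total = 107892 + 14386 + 1731 = 124009.

124009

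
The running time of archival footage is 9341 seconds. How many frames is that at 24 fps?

Frames = 9341 × 24 = 224184.

224184 frames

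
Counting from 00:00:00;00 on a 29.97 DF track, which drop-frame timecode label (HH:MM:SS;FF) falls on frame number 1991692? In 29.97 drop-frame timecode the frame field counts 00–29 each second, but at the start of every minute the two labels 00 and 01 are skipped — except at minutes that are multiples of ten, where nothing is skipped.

Each 10-minute DF block holds 10 × 60 × 30 − 9 × 2 = 17982 frames. 1991692 ÷ 17982 → 110 full blocks, remainder 13672.
Within the partial block the first minute is 1800 frames and each further minute 1798, so 7 further minute boundaries passed. Total skipped labels = 18 × 110 + 2 × 7 = 1994.
Non-drop label index = 1991692 + 1994 = 1993686; at 30 labels/s that is 18:27:36:06, i.e. DF 18:27:36;06.

18:27:36;06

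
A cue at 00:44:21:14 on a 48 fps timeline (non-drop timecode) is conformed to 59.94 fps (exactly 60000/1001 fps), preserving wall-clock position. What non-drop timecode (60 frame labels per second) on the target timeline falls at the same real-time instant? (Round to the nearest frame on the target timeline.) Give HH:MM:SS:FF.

00:44:18:38

Source frame index: (0×3600 + 44×60 + 21) × 48 + 14 = 127742.
Real time: 127742 / (48) = 63871/24 s.
Target frame: (63871/24) × (60000/1001) = 159677500/1001 ≈ 159517.982 → 159518.
At 60 labels/s: frame 159518 → 00:44:18:38.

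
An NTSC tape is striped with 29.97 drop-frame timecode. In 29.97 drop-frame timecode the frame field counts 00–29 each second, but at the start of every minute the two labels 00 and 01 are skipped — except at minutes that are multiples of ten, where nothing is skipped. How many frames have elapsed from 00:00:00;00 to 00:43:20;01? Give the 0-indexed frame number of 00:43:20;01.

Complete 10-minute blocks: 4, each 17982 frames → 71928.
Remaining 3 whole minutes in the current block: 1800 + 2 × 1798 = 5396 frames.
Within the current minute: 20 × 30 + 1 − 2 = 599 (labels ;00/;01 skipped at this minute). Total = 71928 + 5396 + 599 = 77923.

77923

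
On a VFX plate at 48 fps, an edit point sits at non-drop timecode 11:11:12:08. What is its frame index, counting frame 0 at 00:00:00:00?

1933064

Total seconds to the label: (11 × 3600 + 11 × 60 + 12) = 40272.
Frame index = 40272 × 48 + 8 = 1933064.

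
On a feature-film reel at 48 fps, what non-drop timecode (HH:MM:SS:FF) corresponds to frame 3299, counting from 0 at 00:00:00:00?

00:01:08:35

3299 ÷ 48 = 68 full seconds, remainder 35 frames.
68 s = 0 h 1 min 8 s.
Timecode: 00:01:08:35.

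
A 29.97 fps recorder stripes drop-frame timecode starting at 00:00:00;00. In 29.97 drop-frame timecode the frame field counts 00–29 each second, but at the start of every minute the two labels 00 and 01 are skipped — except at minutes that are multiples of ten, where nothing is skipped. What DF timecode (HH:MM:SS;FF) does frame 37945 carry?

Each 10-minute DF block holds 10 × 60 × 30 − 9 × 2 = 17982 frames. 37945 ÷ 17982 → 2 full blocks, remainder 1981.
Within the partial block the first minute is 1800 frames and each further minute 1798, so 1 further minute boundary passed. Total skipped labels = 18 × 2 + 2 × 1 = 38.
Non-drop label index = 37945 + 38 = 37983; at 30 labels/s that is 00:21:06:03, i.e. DF 00:21:06;03.

00:21:06;03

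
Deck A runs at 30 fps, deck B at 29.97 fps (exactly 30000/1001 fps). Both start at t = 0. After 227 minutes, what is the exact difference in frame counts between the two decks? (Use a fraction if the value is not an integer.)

408600/1001 frames

227 min = 13620 s.
A emits 30 × 13620 = 408600 frames; B emits 30000/1001 × 13620 = 408600000/1001.
Difference = 408600/1001 frames (≈ 408.1918); B is behind A.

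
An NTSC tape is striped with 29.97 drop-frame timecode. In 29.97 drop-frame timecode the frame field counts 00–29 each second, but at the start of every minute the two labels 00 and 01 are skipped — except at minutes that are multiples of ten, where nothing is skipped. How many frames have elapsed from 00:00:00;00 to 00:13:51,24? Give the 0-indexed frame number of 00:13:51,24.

Complete 10-minute blocks: 1, each 17982 frames → 17982.
Remaining 3 whole minutes in the current block: 1800 + 2 × 1798 = 5396 frames.
Within the current minute: 51 × 30 + 24 − 2 = 1552 (labels ;00/;01 skipped at this minute). Total = 17982 + 5396 + 1552 = 24930.

24930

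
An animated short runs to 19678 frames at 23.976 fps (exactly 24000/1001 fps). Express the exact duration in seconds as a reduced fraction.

Running time = 19678 ÷ (24000/1001) = 19678 × 1001/24000 = 9848839/12000 s.

9848839/12000 seconds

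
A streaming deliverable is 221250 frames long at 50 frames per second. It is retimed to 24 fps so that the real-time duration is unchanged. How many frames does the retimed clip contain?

Target frames = source frames × (target rate / source rate) = 221250 × (24)/(50) = 221250 × 12/25 = 106200.

106200 frames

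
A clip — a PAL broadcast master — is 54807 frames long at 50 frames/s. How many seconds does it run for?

1096.14 seconds

Running time = 54807 / (50) = 1096.14 s.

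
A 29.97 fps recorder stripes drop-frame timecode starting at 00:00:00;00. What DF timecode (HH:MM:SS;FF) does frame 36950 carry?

Each 10-minute DF block holds 10 × 60 × 30 − 9 × 2 = 17982 frames. 36950 ÷ 17982 → 2 full blocks, remainder 986.
Within the partial block the first minute is 1800 frames and each further minute 1798, so 0 further minute boundaries passed. Total skipped labels = 18 × 2 + 2 × 0 = 36.
Non-drop label index = 36950 + 36 = 36986; at 30 labels/s that is 00:20:32:26, i.e. DF 00:20:32;26.

00:20:32;26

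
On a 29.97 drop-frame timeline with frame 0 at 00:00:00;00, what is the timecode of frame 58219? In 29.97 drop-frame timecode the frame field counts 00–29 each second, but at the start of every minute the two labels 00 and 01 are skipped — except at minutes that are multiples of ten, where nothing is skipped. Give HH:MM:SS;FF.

00:32:22;17

Ten DF minutes hold 17982 frames, so frame 58219 lies in block 3 (frames 53946–71927) with 4273 frames into that block.
The block's first minute is 1800 frames and the rest 1798 each; 4273 frames reaches minute 2, so 3 × 18 + 2 × 2 = 58 labels have been skipped so far.
Adding those back, label number 58219 + 58 = 58277 at 30 labels/s is 1942 s + 17 f = 0 h 32 min 22 s frame 17, i.e. 00:32:22;17.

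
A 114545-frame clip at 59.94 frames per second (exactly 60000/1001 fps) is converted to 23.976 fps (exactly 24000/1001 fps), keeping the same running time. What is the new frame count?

Frames at target rate = 114545 × (24000/1001) / (60000/1001) = 45818.

45818 frames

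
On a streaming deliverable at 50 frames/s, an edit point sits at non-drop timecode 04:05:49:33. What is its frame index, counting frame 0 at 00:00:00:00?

Total seconds to the label: (4 × 3600 + 5 × 60 + 49) = 14749.
Frame index = 14749 × 50 + 33 = 737483.

737483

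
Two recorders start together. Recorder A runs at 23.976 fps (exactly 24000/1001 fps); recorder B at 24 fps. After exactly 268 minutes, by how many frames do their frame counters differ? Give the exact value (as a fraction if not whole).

385920/1001 frames

268 min = 16080 s.
A emits 24000/1001 × 16080 = 385920000/1001 frames; B emits 24 × 16080 = 385920.
Difference = 385920/1001 frames (≈ 385.5345); B is ahead of A.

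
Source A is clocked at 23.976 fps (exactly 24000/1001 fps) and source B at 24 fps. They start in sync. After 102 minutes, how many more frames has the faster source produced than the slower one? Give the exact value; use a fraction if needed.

146880/1001 frames

102 min = 6120 s.
A emits 24000/1001 × 6120 = 146880000/1001 frames; B emits 24 × 6120 = 146880.
Difference = 146880/1001 frames (≈ 146.7333); B is ahead of A.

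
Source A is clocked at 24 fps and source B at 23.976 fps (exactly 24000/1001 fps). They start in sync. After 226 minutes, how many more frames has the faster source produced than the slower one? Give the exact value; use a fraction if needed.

325440/1001 frames

226 min = 13560 s.
A emits 24 × 13560 = 325440 frames; B emits 24000/1001 × 13560 = 325440000/1001.
Difference = 325440/1001 frames (≈ 325.1149); B is behind A.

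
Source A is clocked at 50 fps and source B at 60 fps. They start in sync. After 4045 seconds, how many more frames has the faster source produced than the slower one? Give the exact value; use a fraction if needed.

40450 frames

A emits 50 × 4045 = 202250 frames; B emits 60 × 4045 = 242700.
Difference = 40450 frames; B is ahead of A.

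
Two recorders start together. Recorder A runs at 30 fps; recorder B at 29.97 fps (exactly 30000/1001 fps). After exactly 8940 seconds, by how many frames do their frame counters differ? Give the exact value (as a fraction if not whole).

A emits 30 × 8940 = 268200 frames; B emits 30000/1001 × 8940 = 268200000/1001.
Difference = 268200/1001 frames (≈ 267.9321); B is behind A.

268200/1001 frames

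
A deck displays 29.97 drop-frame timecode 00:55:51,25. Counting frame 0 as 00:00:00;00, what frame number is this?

As if non-drop at 30 labels/s: (0 × 3600 + 55 × 60 + 51) × 30 + 25 = 100555.
Minute boundaries passed: 55; those not divisible by 10: 55 − 5 = 50; dropped labels = 2 × 50 = 100.
Actual frame index = 100555 − 100 = 100455.

100455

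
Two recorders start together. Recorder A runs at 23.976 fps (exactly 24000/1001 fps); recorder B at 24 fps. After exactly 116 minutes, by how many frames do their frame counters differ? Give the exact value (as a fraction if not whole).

116 min = 6960 s.
A emits 24000/1001 × 6960 = 167040000/1001 frames; B emits 24 × 6960 = 167040.
Difference = 167040/1001 frames (≈ 166.8731); B is ahead of A.

167040/1001 frames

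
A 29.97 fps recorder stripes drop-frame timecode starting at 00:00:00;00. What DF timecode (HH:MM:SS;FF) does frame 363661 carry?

Each 10-minute DF block holds 10 × 60 × 30 − 9 × 2 = 17982 frames. 363661 ÷ 17982 → 20 full blocks, remainder 4021.
Within the partial block the first minute is 1800 frames and each further minute 1798, so 2 further minute boundaries passed. Total skipped labels = 18 × 20 + 2 × 2 = 364.
Non-drop label index = 363661 + 364 = 364025; at 30 labels/s that is 03:22:14:05, i.e. DF 03:22:14;05.

03:22:14;05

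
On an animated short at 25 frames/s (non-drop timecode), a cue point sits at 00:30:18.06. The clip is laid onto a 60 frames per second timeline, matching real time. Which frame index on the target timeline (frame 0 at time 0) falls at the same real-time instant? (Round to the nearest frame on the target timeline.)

frame 109094

Source frame index: (0×3600 + 30×60 + 18) × 25 + 6 = 45456.
Real time: 45456 / (25) = 45456/25 s.
Target frame: (45456/25) × (60) = 545472/5 ≈ 109094.400 → 109094.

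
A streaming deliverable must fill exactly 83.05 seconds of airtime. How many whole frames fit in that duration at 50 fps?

Frames = 83.05 × 50 = 8305/2 ≈ 4152.5000.
Complete frames: 4152.

4152 frames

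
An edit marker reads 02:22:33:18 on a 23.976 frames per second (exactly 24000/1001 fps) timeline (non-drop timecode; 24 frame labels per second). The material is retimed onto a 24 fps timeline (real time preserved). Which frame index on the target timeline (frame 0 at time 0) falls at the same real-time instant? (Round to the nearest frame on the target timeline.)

Source frame index: (2×3600 + 22×60 + 33) × 24 + 18 = 205290.
Real time: 205290 / (24000/1001) = 6849843/800 s.
Target frame: (6849843/800) × (24) = 20549529/100 ≈ 205495.290 → 205495.

frame 205495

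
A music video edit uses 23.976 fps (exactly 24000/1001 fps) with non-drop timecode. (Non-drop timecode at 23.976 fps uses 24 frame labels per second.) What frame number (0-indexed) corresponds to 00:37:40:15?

frame 54255

Total seconds to the label: (0 × 3600 + 37 × 60 + 40) = 2260.
Frame index = 2260 × 24 + 15 = 54255.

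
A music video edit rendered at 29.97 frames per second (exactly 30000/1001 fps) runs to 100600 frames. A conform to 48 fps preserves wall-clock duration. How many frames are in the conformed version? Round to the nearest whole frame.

Frames at target rate = 100600 × (48) / (30000/1001) = 4028024/25 ≈ 161120.960.
Nearest whole frame: 161121.

161121 frames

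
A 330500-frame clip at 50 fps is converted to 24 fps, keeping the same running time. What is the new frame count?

Target frames = source frames × (target rate / source rate) = 330500 × (24)/(50) = 330500 × 12/25 = 158640.

158640 frames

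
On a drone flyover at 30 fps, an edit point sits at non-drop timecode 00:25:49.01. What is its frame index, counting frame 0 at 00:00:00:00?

frame 46471

Total seconds to the label: (0 × 3600 + 25 × 60 + 49) = 1549.
Frame index = 1549 × 30 + 1 = 46471.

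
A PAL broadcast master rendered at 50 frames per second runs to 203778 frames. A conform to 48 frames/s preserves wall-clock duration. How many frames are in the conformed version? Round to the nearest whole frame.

Frames at target rate = 203778 × (48) / (50) = 4890672/25 ≈ 195626.880.
Nearest whole frame: 195627.

195627 frames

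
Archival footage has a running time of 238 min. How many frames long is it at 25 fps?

238 min = 14280 s.
Frames = 14280 × 25 = 357000.

357000 frames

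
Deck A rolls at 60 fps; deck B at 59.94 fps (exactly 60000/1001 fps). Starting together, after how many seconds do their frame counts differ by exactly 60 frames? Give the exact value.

1001 seconds

The gap grows by |60000/1001 − 60| = 60/1001 frames per second.
Time for a 60-frame gap: 60 ÷ (60/1001) = 1001 s.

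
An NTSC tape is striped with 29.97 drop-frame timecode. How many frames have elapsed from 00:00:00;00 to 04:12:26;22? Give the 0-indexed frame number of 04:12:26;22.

453948

Complete 10-minute blocks: 25, each 17982 frames → 449550.
Remaining 2 whole minutes in the current block: 1800 + 1 × 1798 = 3598 frames.
Within the current minute: 26 × 30 + 22 − 2 = 800 (labels ;00/;01 skipped at this minute). Total = 449550 + 3598 + 800 = 453948.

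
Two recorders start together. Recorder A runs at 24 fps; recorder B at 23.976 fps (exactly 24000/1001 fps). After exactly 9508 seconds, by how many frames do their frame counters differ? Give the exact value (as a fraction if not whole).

A emits 24 × 9508 = 228192 frames; B emits 24000/1001 × 9508 = 228192000/1001.
Difference = 228192/1001 frames (≈ 227.9640); B is behind A.

228192/1001 frames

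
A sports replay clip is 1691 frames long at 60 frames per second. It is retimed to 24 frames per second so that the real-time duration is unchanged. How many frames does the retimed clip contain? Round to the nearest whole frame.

Frames at target rate = 1691 × (24) / (60) = 3382/5 ≈ 676.400.
Nearest whole frame: 676.

676 frames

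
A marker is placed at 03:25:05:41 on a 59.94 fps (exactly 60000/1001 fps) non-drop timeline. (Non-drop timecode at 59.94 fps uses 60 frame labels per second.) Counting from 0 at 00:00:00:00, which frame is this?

Total seconds to the label: (3 × 3600 + 25 × 60 + 5) = 12305.
Frame index = 12305 × 60 + 41 = 738341.

738341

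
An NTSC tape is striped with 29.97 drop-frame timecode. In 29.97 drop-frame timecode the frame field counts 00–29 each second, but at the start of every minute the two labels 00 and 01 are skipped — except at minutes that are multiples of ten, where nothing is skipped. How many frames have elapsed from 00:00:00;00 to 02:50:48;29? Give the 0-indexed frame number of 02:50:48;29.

307163

Complete 10-minute blocks: 17, each 17982 frames → 305694.
Remaining 0 whole minutes in the current block: 0 frames.
Within the current minute: 48 × 30 + 29 = 1469. Total = 305694 + 0 + 1469 = 307163.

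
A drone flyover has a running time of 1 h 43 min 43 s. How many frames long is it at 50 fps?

311150 frames

1 h 43 min 43 s = 6223 s.
Frames = 6223 × 50 = 311150.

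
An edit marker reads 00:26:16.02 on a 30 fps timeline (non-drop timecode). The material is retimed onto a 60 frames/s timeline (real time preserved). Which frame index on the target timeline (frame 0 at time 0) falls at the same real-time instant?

Source frame index: (0×3600 + 26×60 + 16) × 30 + 2 = 47282.
Real time: 47282 / (30) = 23641/15 s.
Target frame: (23641/15) × (60) = 94564.

frame 94564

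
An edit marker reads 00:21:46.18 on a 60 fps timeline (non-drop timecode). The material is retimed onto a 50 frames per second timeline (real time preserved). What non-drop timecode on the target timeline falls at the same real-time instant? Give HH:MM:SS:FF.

Source frame index: (0×3600 + 21×60 + 46) × 60 + 18 = 78378.
Real time: 78378 / (60) = 13063/10 s.
Target frame: (13063/10) × (50) = 65315.
At 50 labels/s: frame 65315 → 00:21:46:15.

00:21:46:15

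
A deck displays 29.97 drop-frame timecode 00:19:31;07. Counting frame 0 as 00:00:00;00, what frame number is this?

35101

As if non-drop at 30 labels/s: (0 × 3600 + 19 × 60 + 31) × 30 + 7 = 35137.
Minute boundaries passed: 19; those not divisible by 10: 19 − 1 = 18; dropped labels = 2 × 18 = 36.
Actual frame index = 35137 − 36 = 35101.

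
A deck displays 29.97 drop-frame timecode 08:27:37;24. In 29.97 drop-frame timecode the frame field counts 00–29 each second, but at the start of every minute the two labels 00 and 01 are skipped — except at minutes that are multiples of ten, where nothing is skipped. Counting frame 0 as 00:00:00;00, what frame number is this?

As if non-drop at 30 labels/s: (8 × 3600 + 27 × 60 + 37) × 30 + 24 = 913734.
Minute boundaries passed: 507; those not divisible by 10: 507 − 50 = 457; dropped labels = 2 × 457 = 914.
Actual frame index = 913734 − 914 = 912820.

912820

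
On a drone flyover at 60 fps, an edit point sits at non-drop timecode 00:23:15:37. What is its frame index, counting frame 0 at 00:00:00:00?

83737

Total seconds to the label: (0 × 3600 + 23 × 60 + 15) = 1395.
Frame index = 1395 × 60 + 37 = 83737.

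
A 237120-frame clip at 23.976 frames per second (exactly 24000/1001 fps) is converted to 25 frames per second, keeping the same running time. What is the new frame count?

247247 frames

Target frames = source frames × (target rate / source rate) = 237120 × (25)/(24000/1001) = 237120 × 1001/960 = 247247.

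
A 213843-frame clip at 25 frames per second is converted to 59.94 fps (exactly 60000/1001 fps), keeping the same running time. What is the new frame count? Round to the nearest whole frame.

512710 frames

Frames at target rate = 213843 × (60000/1001) / (25) = 73317600/143 ≈ 512710.490.
Nearest whole frame: 512710.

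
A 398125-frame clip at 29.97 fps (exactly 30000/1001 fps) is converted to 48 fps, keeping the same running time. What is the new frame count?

637637 frames

Target frames = source frames × (target rate / source rate) = 398125 × (48)/(30000/1001) = 398125 × 1001/625 = 637637.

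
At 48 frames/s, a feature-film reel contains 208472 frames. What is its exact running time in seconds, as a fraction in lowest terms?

26059/6 seconds

Running time = 208472 ÷ (48) = 208472 × 1/48 = 26059/6 s.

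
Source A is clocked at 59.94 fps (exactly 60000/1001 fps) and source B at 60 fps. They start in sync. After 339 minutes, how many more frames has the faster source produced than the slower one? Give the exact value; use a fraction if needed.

1220400/1001 frames

339 min = 20340 s.
A emits 60000/1001 × 20340 = 1220400000/1001 frames; B emits 60 × 20340 = 1220400.
Difference = 1220400/1001 frames (≈ 1219.1808); B is ahead of A.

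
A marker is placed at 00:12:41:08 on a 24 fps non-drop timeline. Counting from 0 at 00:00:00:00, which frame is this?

18272

Total seconds to the label: (0 × 3600 + 12 × 60 + 41) = 761.
Frame index = 761 × 24 + 8 = 18272.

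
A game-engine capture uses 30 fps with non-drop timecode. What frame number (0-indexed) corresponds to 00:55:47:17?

100427

Total seconds to the label: (0 × 3600 + 55 × 60 + 47) = 3347.
Frame index = 3347 × 30 + 17 = 100427.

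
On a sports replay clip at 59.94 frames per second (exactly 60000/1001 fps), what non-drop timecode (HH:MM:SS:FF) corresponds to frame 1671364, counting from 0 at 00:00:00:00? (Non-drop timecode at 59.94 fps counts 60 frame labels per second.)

1671364 ÷ 60 = 27856 full seconds, remainder 4 frames.
27856 s = 7 h 44 min 16 s.
Timecode: 07:44:16:04.

07:44:16:04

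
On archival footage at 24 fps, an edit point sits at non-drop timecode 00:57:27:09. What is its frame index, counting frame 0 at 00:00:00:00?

frame 82737

Total seconds to the label: (0 × 3600 + 57 × 60 + 27) = 3447.
Frame index = 3447 × 24 + 9 = 82737.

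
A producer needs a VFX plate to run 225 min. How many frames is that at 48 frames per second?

225 min = 13500 s.
Frames = 13500 × 48 = 648000.

648000 frames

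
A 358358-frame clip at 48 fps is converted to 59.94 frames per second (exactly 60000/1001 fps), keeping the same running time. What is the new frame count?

Target frames = source frames × (target rate / source rate) = 358358 × (60000/1001)/(48) = 358358 × 1250/1001 = 447500.

447500 frames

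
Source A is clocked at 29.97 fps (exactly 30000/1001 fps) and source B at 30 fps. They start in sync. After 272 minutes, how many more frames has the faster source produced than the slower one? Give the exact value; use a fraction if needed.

489600/1001 frames

272 min = 16320 s.
A emits 30000/1001 × 16320 = 489600000/1001 frames; B emits 30 × 16320 = 489600.
Difference = 489600/1001 frames (≈ 489.1109); B is ahead of A.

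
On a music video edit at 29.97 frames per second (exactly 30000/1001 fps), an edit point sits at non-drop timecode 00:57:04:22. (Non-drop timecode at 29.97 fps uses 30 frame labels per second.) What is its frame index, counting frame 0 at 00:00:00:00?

Total seconds to the label: (0 × 3600 + 57 × 60 + 4) = 3424.
Frame index = 3424 × 30 + 22 = 102742.

frame 102742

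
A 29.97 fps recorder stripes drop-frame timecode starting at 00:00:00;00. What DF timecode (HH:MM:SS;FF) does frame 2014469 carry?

18:40:16;05

Each 10-minute DF block holds 10 × 60 × 30 − 9 × 2 = 17982 frames. 2014469 ÷ 17982 → 112 full blocks, remainder 485.
Within the partial block the first minute is 1800 frames and each further minute 1798, so 0 further minute boundaries passed. Total skipped labels = 18 × 112 + 2 × 0 = 2016.
Non-drop label index = 2014469 + 2016 = 2016485; at 30 labels/s that is 18:40:16:05, i.e. DF 18:40:16;05.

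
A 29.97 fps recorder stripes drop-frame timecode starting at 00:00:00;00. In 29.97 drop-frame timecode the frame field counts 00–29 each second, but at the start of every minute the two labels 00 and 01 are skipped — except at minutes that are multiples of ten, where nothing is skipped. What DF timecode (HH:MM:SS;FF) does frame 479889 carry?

04:26:52;09

Each 10-minute DF block holds 10 × 60 × 30 − 9 × 2 = 17982 frames. 479889 ÷ 17982 → 26 full blocks, remainder 12357.
Within the partial block the first minute is 1800 frames and each further minute 1798, so 6 further minute boundaries passed. Total skipped labels = 18 × 26 + 2 × 6 = 480.
Non-drop label index = 479889 + 480 = 480369; at 30 labels/s that is 04:26:52:09, i.e. DF 04:26:52;09.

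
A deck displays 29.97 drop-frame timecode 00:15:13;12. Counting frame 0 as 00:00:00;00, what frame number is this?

27374

Complete 10-minute blocks: 1, each 17982 frames → 17982.
Remaining 5 whole minutes in the current block: 1800 + 4 × 1798 = 8992 frames.
Within the current minute: 13 × 30 + 12 − 2 = 400 (labels ;00/;01 skipped at this minute). Total = 17982 + 8992 + 400 = 27374.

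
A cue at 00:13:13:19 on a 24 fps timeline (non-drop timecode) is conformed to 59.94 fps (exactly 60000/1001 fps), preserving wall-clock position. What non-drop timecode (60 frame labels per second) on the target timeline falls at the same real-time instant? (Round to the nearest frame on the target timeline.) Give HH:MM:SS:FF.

Source frame index: (0×3600 + 13×60 + 13) × 24 + 19 = 19051.
Real time: 19051 / (24) = 19051/24 s.
Target frame: (19051/24) × (60000/1001) = 47627500/1001 ≈ 47579.920 → 47580.
At 60 labels/s: frame 47580 → 00:13:13:00.

00:13:13:00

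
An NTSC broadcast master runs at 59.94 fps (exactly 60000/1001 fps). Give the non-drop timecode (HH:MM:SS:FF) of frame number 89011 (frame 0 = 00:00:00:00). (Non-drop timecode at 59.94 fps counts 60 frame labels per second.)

89011 ÷ 60 = 1483 full seconds, remainder 31 frames.
1483 s = 0 h 24 min 43 s.
Timecode: 00:24:43:31.

00:24:43:31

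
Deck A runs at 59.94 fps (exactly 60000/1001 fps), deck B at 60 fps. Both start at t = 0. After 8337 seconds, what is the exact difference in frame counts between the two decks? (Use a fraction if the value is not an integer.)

71460/143 frames

A emits 60000/1001 × 8337 = 71460000/143 frames; B emits 60 × 8337 = 500220.
Difference = 71460/143 frames (≈ 499.7203); B is ahead of A.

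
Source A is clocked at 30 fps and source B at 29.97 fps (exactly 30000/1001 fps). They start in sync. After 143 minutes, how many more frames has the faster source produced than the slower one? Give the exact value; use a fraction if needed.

1800/7 frames

143 min = 8580 s.
A emits 30 × 8580 = 257400 frames; B emits 30000/1001 × 8580 = 1800000/7.
Difference = 1800/7 frames (≈ 257.1429); B is behind A.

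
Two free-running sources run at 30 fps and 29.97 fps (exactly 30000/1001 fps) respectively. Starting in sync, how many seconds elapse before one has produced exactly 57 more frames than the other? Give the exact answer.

1901.9 seconds

The gap grows by |30000/1001 − 30| = 30/1001 frames per second.
Time for a 57-frame gap: 57 ÷ (30/1001) = 1901.9 s.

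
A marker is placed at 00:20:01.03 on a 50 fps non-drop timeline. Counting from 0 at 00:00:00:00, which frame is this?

frame 60053

Total seconds to the label: (0 × 3600 + 20 × 60 + 1) = 1201.
Frame index = 1201 × 50 + 3 = 60053.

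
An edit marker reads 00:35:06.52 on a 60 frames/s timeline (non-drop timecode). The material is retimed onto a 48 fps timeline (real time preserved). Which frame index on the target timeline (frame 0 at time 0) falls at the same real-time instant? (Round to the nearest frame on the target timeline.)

frame 101130

Source frame index: (0×3600 + 35×60 + 6) × 60 + 52 = 126412.
Real time: 126412 / (60) = 31603/15 s.
Target frame: (31603/15) × (48) = 505648/5 ≈ 101129.600 → 101130.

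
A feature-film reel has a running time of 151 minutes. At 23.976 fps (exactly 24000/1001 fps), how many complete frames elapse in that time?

217222 frames

151 min = 9060 s.
Frames = 9060 × 24000/1001 = 217440000/1001 ≈ 217222.7772.
Complete frames: 217222.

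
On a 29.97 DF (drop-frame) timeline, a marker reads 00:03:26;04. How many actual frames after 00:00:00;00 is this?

Complete 10-minute blocks: 0, each 17982 frames → 0.
Remaining 3 whole minutes in the current block: 1800 + 2 × 1798 = 5396 frames.
Within the current minute: 26 × 30 + 4 − 2 = 782 (labels ;00/;01 skipped at this minute). Total = 0 + 5396 + 782 = 6178.

6178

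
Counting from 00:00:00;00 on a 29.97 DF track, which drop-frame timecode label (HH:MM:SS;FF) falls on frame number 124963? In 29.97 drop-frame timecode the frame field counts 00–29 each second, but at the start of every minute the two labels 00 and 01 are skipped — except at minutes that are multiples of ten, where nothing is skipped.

Ten DF minutes hold 17982 frames, so frame 124963 lies in block 6 (frames 107892–125873) with 17071 frames into that block.
The block's first minute is 1800 frames and the rest 1798 each; 17071 frames reaches minute 9, so 6 × 18 + 9 × 2 = 126 labels have been skipped so far.
Adding those back, label number 124963 + 126 = 125089 at 30 labels/s is 4169 s + 19 f = 1 h 9 min 29 s frame 19, i.e. 01:09:29;19.

01:09:29;19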